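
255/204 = 1  +  1/4 = 1.25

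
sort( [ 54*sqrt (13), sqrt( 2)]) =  [sqrt( 2), 54 *sqrt ( 13) ] 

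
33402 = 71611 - 38209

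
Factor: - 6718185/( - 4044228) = 2^(-2)* 3^1 * 5^1*6491^1*14653^( -1 ) = 97365/58612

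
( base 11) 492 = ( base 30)JF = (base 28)KP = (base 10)585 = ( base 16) 249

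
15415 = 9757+5658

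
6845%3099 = 647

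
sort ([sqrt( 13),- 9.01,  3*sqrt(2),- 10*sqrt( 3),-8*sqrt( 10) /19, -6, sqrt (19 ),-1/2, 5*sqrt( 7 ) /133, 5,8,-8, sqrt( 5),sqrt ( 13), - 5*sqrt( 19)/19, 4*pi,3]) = [  -  10*sqrt( 3), - 9.01, - 8, - 6 , - 8*sqrt( 10) /19,-5*sqrt(19) /19 , - 1/2, 5*sqrt( 7 )/133,sqrt(5), 3, sqrt ( 13),sqrt( 13),3*sqrt( 2),sqrt( 19),5,8, 4*pi]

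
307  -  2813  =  -2506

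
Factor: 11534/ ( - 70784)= - 2^( - 6)*7^( - 1 )*73^1 = - 73/448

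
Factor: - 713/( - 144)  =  2^( - 4)*3^(-2 )*23^1 * 31^1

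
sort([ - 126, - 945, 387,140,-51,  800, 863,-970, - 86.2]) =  [ - 970, - 945, - 126, -86.2, -51 , 140,387,  800 , 863]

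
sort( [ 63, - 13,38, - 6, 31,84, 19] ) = [ - 13, - 6, 19,31, 38,63,84]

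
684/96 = 7 + 1/8=7.12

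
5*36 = 180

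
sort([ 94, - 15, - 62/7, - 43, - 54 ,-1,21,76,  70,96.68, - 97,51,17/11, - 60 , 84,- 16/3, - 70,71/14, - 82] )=[  -  97,-82, - 70, - 60,-54 , - 43, - 15,-62/7,  -  16/3, - 1,17/11, 71/14,21, 51 , 70,76,84, 94,96.68 ]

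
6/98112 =1/16352 = 0.00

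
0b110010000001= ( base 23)614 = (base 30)3GL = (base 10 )3201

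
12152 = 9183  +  2969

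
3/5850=1/1950 = 0.00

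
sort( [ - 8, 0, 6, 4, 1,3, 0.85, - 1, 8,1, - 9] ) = [ - 9, - 8 ,-1, 0,0.85, 1, 1, 3, 4, 6, 8] 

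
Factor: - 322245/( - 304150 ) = 2^( - 1 )*3^3*5^ ( - 1 )*31^1*79^( - 1 ) =837/790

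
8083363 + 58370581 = 66453944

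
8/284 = 2/71 = 0.03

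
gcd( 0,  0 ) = 0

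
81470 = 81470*1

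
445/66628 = 445/66628 = 0.01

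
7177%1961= 1294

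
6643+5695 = 12338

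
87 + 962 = 1049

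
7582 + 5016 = 12598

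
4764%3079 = 1685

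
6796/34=3398/17 = 199.88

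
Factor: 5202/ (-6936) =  - 3/4 = -2^( - 2)*3^1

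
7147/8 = 893  +  3/8 = 893.38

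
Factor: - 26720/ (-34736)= 10/13 =2^1*5^1*13^(-1 )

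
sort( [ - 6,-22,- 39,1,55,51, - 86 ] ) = [ - 86, - 39, - 22 , - 6,1,51, 55] 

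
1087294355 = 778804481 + 308489874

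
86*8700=748200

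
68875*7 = 482125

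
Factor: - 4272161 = -4272161^1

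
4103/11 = 373= 373.00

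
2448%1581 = 867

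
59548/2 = 29774 = 29774.00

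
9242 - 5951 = 3291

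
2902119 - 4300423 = -1398304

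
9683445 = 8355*1159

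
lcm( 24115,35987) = 2339155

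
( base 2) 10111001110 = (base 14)782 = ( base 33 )1c1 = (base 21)37g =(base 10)1486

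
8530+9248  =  17778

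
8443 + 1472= 9915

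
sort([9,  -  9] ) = [-9 , 9 ] 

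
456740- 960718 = -503978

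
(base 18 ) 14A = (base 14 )210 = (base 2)110010110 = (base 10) 406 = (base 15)1C1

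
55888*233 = 13021904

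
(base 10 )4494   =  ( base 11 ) 3416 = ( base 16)118e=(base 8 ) 10616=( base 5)120434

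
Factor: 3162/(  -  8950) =  -  3^1*5^( - 2)*17^1*31^1*179^(-1 ) = -1581/4475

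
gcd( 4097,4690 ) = 1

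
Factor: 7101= 3^3*263^1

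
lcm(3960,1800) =19800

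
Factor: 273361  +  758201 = 2^1*3^3*7^1*2729^1 = 1031562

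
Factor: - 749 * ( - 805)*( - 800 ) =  - 2^5*5^3*7^2*23^1* 107^1 = - 482356000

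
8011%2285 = 1156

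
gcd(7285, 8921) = 1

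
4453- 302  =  4151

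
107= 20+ 87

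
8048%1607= 13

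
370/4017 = 370/4017= 0.09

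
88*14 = 1232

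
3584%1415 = 754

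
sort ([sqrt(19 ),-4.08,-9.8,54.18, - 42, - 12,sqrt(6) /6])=[ - 42, - 12,-9.8, - 4.08,  sqrt(6 ) /6, sqrt(19), 54.18]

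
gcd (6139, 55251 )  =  6139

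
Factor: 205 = 5^1*41^1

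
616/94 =308/47 = 6.55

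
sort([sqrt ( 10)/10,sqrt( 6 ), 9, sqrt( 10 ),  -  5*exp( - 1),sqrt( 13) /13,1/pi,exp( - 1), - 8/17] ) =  [ - 5*exp(  -  1), - 8/17  ,  sqrt( 13 )/13,sqrt( 10)/10,1/pi, exp(  -  1 ),sqrt( 6 ),  sqrt(10),9]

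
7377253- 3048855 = 4328398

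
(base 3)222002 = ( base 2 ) 1011000000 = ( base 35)K4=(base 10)704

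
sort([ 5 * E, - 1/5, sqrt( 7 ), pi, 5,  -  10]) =[ - 10, - 1/5, sqrt( 7) , pi, 5, 5*E ]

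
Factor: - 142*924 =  - 2^3 * 3^1*7^1*11^1*71^1 = - 131208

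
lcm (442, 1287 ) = 43758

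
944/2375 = 944/2375 = 0.40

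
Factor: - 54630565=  - 5^1*11^1*993283^1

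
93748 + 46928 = 140676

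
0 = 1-1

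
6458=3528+2930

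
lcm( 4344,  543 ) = 4344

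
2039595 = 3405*599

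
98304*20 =1966080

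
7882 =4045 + 3837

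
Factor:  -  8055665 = - 5^1*257^1*6269^1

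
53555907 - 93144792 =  - 39588885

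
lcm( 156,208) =624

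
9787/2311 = 4+543/2311= 4.23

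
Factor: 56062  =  2^1* 28031^1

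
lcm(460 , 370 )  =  17020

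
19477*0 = 0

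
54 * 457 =24678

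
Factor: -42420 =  - 2^2*3^1*5^1*7^1 * 101^1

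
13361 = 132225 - 118864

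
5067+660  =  5727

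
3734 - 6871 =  - 3137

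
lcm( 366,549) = 1098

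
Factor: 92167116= 2^2*3^1*317^1*24229^1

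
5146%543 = 259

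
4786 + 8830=13616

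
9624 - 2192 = 7432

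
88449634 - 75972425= 12477209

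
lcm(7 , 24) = 168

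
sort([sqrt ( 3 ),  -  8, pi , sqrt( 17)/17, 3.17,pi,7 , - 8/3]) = [ - 8, - 8/3,  sqrt(  17)/17,sqrt( 3 ), pi,pi, 3.17  ,  7] 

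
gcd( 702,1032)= 6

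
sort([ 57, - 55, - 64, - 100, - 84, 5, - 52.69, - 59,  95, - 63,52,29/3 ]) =[ - 100, - 84, - 64 , - 63,  -  59, - 55, - 52.69,5, 29/3,52,  57,95] 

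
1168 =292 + 876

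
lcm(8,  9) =72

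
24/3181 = 24/3181= 0.01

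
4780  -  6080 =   -  1300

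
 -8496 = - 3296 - 5200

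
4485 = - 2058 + 6543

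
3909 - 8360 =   -  4451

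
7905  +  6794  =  14699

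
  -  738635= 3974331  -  4712966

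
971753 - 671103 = 300650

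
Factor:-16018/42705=-2^1 *3^(- 2)*5^(-1 ) *13^( - 1) *73^(  -  1)*8009^1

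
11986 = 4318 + 7668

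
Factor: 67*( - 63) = - 3^2 *7^1*67^1 =- 4221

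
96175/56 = 1717 + 23/56 = 1717.41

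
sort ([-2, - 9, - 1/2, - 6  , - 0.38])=[ - 9, - 6, - 2,  -  1/2, - 0.38 ]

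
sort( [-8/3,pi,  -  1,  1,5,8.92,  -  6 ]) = [-6, -8/3, - 1, 1,pi,5, 8.92] 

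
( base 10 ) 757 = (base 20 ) 1HH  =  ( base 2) 1011110101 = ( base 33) MV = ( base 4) 23311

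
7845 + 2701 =10546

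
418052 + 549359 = 967411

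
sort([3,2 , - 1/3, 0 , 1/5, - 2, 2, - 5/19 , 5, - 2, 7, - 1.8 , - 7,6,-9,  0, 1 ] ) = [ - 9, -7,  -  2,- 2, - 1.8, - 1/3,- 5/19, 0,0, 1/5,1, 2, 2, 3,5, 6, 7]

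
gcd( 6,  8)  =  2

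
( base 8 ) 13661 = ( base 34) 58d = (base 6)44025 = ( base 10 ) 6065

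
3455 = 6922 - 3467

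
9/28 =9/28 = 0.32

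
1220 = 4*305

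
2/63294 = 1/31647 = 0.00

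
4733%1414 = 491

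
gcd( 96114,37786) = 2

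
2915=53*55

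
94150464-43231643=50918821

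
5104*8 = 40832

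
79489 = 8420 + 71069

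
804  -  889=  -  85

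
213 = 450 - 237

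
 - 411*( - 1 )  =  411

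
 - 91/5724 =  - 1+5633/5724 = - 0.02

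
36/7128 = 1/198 = 0.01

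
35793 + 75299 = 111092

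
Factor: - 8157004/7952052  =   - 3^( - 1 )*19^1*29^1*3701^1*662671^(  -  1) = - 2039251/1988013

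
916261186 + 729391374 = 1645652560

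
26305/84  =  26305/84 = 313.15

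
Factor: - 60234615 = - 3^2*5^1 * 7^1*43^1 * 4447^1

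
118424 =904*131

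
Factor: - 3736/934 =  - 2^2 = - 4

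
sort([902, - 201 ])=[ - 201, 902]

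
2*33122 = 66244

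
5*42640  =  213200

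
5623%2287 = 1049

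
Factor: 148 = 2^2 * 37^1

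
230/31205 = 46/6241=   0.01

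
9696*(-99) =-959904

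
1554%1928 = 1554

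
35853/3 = 11951  =  11951.00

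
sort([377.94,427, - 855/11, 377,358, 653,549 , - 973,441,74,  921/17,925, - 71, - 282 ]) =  [ - 973, - 282, - 855/11,-71,921/17,74,  358,  377 , 377.94,427, 441,549, 653,925]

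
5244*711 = 3728484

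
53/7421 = 53/7421 = 0.01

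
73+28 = 101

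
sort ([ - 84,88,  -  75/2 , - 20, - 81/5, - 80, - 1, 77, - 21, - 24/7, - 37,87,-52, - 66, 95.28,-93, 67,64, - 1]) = [ - 93, - 84 ,-80,-66, - 52, - 75/2, - 37, - 21, - 20, - 81/5, - 24/7, - 1, - 1,64, 67, 77,87,88,95.28]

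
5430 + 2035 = 7465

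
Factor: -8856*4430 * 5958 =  - 2^5 * 3^5*5^1*41^1*331^1 * 443^1 = - 233744732640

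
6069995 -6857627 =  - 787632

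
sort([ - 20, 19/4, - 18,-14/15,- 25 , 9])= [ - 25,-20, - 18, - 14/15, 19/4, 9 ]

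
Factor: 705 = 3^1*5^1*47^1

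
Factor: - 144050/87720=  - 2^( - 2) * 3^( - 1)*5^1*17^(  -  1 )* 67^1 =- 335/204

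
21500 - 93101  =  - 71601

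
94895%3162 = 35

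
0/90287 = 0 = 0.00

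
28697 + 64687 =93384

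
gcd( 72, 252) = 36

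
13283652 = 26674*498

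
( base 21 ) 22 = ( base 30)1e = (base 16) 2C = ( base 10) 44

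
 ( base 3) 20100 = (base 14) c3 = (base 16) ab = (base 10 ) 171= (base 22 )7H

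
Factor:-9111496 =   -  2^3*23^2*2153^1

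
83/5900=83/5900 = 0.01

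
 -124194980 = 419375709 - 543570689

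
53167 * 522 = 27753174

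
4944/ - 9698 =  - 2472/4849 = - 0.51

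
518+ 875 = 1393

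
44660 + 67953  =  112613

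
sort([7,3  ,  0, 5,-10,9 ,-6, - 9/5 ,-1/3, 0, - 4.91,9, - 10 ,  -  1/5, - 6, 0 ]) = [ - 10,- 10,  -  6 ,  -  6,-4.91,-9/5, -1/3, - 1/5,0, 0, 0,3,5 , 7, 9,9 ]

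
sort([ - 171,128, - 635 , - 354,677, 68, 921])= [ - 635, - 354,-171, 68,128 , 677,921]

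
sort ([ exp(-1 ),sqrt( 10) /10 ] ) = [sqrt (10 )/10  ,  exp(-1 )]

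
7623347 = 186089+7437258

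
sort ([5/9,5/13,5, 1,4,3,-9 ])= [ - 9, 5/13, 5/9, 1,  3,4,5]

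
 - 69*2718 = - 187542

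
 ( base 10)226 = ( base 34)6m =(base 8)342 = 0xe2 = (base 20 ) b6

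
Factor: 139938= 2^1*3^1*83^1 * 281^1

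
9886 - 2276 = 7610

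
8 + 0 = 8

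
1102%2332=1102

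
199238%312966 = 199238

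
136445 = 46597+89848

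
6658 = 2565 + 4093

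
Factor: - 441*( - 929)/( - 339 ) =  - 3^1*7^2*113^( - 1 ) * 929^1  =  -136563/113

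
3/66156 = 1/22052  =  0.00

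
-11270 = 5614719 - 5625989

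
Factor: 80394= 2^1*3^1 * 13399^1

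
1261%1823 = 1261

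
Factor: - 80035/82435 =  - 16007/16487 = - 16007^1 * 16487^( - 1)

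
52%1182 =52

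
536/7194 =268/3597  =  0.07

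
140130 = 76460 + 63670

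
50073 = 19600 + 30473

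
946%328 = 290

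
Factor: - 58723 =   -  7^1*8389^1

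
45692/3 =15230+2/3  =  15230.67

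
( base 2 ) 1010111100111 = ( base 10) 5607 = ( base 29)6ja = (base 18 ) h59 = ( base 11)4238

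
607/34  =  17 + 29/34 = 17.85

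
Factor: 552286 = 2^1*7^1*103^1*383^1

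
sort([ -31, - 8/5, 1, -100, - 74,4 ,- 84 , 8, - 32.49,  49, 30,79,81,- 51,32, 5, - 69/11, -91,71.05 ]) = [  -  100, - 91, - 84, -74, - 51, - 32.49, - 31,-69/11, - 8/5,1 , 4,5,8,30, 32,49, 71.05, 79,81]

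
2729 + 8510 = 11239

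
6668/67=6668/67 = 99.52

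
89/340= 89/340 = 0.26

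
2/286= 1/143 = 0.01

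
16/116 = 4/29 = 0.14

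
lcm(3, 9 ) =9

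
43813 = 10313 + 33500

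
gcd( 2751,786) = 393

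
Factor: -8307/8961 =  - 2769/2987 = -3^1*13^1*29^( - 1 )*71^1 * 103^(-1)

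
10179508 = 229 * 44452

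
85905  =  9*9545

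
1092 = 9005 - 7913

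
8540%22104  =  8540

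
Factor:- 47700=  - 2^2 * 3^2*5^2 *53^1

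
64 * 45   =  2880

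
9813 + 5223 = 15036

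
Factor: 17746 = 2^1*19^1*467^1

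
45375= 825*55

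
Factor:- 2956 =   -  2^2*739^1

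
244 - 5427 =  - 5183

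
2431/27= 2431/27=90.04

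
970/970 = 1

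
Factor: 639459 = 3^2 * 227^1*313^1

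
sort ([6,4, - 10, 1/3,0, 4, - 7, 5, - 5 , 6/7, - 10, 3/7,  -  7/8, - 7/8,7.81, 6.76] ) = [-10,- 10 ,-7,-5, - 7/8,-7/8, 0, 1/3,3/7,  6/7,4, 4, 5,6,  6.76,7.81]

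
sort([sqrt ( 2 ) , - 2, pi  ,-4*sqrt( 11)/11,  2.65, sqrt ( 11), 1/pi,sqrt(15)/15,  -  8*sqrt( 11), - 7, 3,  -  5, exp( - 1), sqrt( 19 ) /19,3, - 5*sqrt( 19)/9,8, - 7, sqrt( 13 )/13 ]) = [ - 8*sqrt( 11),-7,-7 , - 5,  -  5*sqrt(19) /9,-2, - 4*sqrt( 11)/11 , sqrt( 19) /19 , sqrt(15 ) /15,  sqrt( 13)/13,1/pi,exp (  -  1),sqrt( 2 ), 2.65 , 3,3 , pi,sqrt( 11 ), 8 ] 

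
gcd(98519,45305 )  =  1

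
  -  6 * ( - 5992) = 35952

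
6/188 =3/94 =0.03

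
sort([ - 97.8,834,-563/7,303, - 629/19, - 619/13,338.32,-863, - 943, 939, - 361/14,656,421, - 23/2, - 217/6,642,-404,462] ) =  [ - 943, - 863, - 404, - 97.8,-563/7, - 619/13,-217/6,  -  629/19, - 361/14,  -  23/2,303,338.32, 421,462, 642 , 656, 834 , 939 ] 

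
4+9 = 13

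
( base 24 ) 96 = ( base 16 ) de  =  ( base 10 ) 222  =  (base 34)6i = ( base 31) 75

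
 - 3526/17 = - 208 + 10/17= -207.41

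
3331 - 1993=1338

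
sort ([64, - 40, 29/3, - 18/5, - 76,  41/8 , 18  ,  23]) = [-76, - 40, - 18/5,  41/8, 29/3,18,23,64 ]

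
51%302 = 51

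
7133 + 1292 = 8425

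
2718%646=134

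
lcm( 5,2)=10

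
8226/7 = 1175 + 1/7= 1175.14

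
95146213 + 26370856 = 121517069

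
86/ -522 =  - 43/261 = - 0.16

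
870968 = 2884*302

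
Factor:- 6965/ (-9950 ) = 2^(-1)*5^ (-1)* 7^1 = 7/10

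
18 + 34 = 52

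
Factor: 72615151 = 7^1*2647^1*3919^1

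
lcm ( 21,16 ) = 336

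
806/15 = 53  +  11/15 = 53.73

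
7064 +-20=7044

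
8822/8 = 4411/4 = 1102.75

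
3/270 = 1/90 = 0.01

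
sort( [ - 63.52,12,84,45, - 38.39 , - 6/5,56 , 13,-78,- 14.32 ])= [ - 78, - 63.52, - 38.39, - 14.32, - 6/5,12,13 , 45,56 , 84]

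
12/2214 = 2/369 = 0.01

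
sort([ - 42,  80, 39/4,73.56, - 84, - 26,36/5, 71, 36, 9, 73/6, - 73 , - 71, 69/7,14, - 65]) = [ - 84, - 73, - 71,-65, - 42,-26, 36/5, 9,39/4, 69/7,73/6,14,36, 71, 73.56, 80]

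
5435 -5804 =-369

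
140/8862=10/633=0.02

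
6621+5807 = 12428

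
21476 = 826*26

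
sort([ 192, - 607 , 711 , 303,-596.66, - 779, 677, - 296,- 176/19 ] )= [ - 779 , - 607,- 596.66, - 296, - 176/19,192,  303, 677, 711] 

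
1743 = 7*249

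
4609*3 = 13827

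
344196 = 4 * 86049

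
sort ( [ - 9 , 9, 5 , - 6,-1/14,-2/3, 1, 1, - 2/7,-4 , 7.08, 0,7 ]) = [ - 9, - 6,-4, - 2/3, - 2/7,-1/14 , 0 , 1,1, 5,  7,7.08,9 ]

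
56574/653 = 86 + 416/653=86.64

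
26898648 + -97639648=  - 70741000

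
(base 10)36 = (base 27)19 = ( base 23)1D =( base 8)44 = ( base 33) 13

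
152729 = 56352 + 96377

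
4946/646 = 2473/323= 7.66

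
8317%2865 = 2587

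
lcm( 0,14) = 0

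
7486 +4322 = 11808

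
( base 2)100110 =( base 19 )20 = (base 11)35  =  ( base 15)28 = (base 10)38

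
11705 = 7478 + 4227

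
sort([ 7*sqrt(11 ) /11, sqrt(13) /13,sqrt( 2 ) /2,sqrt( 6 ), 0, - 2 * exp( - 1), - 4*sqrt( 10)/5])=[ - 4*sqrt(10)/5,  -  2*exp( - 1 ),0,  sqrt(  13 ) /13,sqrt(2 )/2, 7*sqrt ( 11 ) /11,sqrt( 6)] 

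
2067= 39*53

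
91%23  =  22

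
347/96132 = 347/96132 = 0.00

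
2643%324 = 51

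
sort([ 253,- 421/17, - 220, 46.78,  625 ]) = [ - 220, - 421/17,46.78,  253,625] 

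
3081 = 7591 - 4510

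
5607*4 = 22428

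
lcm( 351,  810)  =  10530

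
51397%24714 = 1969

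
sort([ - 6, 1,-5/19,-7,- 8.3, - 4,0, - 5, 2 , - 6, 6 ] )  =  [  -  8.3, - 7,-6,- 6, - 5, - 4,- 5/19,0 , 1,2 , 6 ] 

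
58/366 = 29/183 = 0.16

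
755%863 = 755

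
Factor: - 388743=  - 3^1*129581^1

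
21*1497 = 31437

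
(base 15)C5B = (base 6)20522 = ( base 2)101011100010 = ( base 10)2786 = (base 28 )3fe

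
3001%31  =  25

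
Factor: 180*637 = 2^2*3^2 * 5^1*7^2 * 13^1= 114660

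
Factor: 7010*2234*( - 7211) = - 112926711740 = -  2^2*5^1*701^1 *1117^1*7211^1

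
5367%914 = 797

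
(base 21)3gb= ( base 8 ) 3206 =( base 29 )1sh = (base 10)1670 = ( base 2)11010000110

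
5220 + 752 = 5972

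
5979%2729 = 521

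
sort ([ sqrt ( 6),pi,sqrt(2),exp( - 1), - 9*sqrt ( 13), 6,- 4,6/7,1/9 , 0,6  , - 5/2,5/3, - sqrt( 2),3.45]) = [-9*sqrt(13 ), - 4, - 5/2, - sqrt( 2 ),0,1/9, exp( - 1 ), 6/7,sqrt(2 ),5/3,  sqrt( 6),pi, 3.45, 6,6 ] 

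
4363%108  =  43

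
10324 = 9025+1299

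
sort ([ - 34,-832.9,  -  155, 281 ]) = [ - 832.9,-155, - 34, 281] 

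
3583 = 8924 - 5341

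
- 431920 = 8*( - 53990)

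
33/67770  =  11/22590 = 0.00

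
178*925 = 164650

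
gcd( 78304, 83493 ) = 1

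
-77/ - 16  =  4 + 13/16 = 4.81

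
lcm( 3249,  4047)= 230679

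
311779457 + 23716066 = 335495523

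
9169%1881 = 1645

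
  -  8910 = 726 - 9636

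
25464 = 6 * 4244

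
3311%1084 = 59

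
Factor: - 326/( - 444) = 163/222=2^(- 1 )*3^( - 1)*37^ ( - 1 ) * 163^1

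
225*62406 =14041350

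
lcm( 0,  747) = 0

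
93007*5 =465035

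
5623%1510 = 1093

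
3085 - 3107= - 22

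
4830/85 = 966/17 = 56.82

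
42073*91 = 3828643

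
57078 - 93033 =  - 35955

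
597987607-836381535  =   - 238393928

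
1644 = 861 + 783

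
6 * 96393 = 578358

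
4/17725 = 4/17725 = 0.00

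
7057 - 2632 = 4425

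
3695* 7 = 25865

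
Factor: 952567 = 7^1 * 11^1*89^1*139^1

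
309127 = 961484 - 652357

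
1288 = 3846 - 2558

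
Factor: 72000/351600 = 60/293 = 2^2*3^1*5^1*293^(- 1) 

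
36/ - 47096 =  - 1 + 11765/11774=- 0.00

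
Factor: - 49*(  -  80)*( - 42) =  - 2^5 * 3^1*5^1*7^3 = - 164640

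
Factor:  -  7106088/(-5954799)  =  2^3*11^2*41^( - 1) * 2447^1 *48413^( - 1 ) = 2368696/1984933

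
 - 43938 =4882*( - 9)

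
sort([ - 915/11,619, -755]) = [ - 755, - 915/11,619]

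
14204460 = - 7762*( - 1830) 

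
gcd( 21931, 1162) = 7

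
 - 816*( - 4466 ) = 3644256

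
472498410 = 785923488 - 313425078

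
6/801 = 2/267 = 0.01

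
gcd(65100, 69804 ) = 84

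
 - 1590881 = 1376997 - 2967878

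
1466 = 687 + 779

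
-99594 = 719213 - 818807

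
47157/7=47157/7 = 6736.71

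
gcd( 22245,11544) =3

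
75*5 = 375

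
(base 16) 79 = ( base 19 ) 67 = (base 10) 121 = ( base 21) 5G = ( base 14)89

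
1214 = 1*1214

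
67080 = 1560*43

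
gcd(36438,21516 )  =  6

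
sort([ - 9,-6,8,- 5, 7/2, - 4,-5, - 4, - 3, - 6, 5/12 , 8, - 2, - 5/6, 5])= [ - 9, - 6, - 6, - 5,-5,- 4, - 4, - 3, - 2 ,-5/6, 5/12 , 7/2, 5 , 8,8] 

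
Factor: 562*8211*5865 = 27064523430 = 2^1 * 3^2 *5^1*7^1 *17^2* 23^2*281^1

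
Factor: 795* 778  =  618510= 2^1*3^1*5^1*53^1*389^1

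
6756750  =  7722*875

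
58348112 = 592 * 98561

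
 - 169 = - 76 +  - 93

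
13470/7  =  1924+2/7 = 1924.29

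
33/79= 33/79 = 0.42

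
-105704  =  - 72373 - 33331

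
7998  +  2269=10267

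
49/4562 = 49/4562= 0.01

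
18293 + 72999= 91292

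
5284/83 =5284/83 = 63.66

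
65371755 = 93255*701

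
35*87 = 3045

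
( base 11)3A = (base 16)2B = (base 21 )21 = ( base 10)43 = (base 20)23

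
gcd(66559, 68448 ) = 1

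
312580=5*62516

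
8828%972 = 80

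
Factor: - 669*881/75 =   -  196463/25 = -  5^( - 2)*223^1 * 881^1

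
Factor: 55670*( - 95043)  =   - 5291043810  =  - 2^1*3^1*5^1*13^1*19^1*293^1*2437^1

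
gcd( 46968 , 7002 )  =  6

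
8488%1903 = 876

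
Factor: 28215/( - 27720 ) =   -  57/56=   -2^(  -  3 )*3^1*7^( - 1 )*19^1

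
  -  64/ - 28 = 2 + 2/7 = 2.29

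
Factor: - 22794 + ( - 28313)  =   - 7^3*149^1=- 51107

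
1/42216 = 1/42216 = 0.00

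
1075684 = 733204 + 342480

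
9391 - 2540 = 6851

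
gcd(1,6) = 1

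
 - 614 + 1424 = 810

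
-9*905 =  - 8145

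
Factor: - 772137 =  -  3^2 * 85793^1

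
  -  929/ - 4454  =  929/4454 = 0.21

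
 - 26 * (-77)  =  2002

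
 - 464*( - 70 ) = 32480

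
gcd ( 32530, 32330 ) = 10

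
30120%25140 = 4980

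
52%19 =14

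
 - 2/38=-1/19= - 0.05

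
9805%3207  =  184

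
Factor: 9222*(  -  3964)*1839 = - 67226498712 = - 2^3*3^2*29^1*53^1*613^1*991^1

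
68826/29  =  2373 + 9/29 = 2373.31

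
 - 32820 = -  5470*6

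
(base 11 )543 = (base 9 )804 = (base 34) j6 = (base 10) 652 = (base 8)1214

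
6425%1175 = 550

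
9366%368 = 166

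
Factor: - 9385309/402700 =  - 2^(-2)*5^( - 2 )*  17^1*37^1*43^1 *347^1 * 4027^( - 1 ) 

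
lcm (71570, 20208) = 1717680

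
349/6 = 349/6= 58.17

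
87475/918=95 + 265/918 =95.29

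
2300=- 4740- - 7040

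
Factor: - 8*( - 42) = 336= 2^4 * 3^1*7^1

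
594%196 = 6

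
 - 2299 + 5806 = 3507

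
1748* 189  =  330372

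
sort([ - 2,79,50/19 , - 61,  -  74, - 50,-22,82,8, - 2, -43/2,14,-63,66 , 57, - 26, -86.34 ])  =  [-86.34, - 74,- 63, - 61, - 50 ,-26, - 22 , - 43/2,-2,- 2,50/19,8,14,57,66,79, 82]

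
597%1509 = 597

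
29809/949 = 2293/73 = 31.41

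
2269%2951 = 2269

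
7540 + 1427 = 8967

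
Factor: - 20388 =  - 2^2*3^1*1699^1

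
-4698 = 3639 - 8337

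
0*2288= 0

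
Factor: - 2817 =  - 3^2*313^1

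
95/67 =95/67 = 1.42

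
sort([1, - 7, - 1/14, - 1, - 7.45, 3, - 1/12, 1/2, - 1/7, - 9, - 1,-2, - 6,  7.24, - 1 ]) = [ - 9,-7.45, - 7,-6, - 2, - 1, - 1, - 1, -1/7, - 1/12, - 1/14,1/2,1,  3, 7.24] 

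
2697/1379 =1 + 1318/1379= 1.96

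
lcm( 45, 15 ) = 45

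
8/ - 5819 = -8/5819 = - 0.00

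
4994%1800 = 1394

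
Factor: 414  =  2^1*3^2 * 23^1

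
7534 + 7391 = 14925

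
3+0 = 3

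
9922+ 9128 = 19050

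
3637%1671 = 295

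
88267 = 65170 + 23097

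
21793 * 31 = 675583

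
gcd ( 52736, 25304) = 8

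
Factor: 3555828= 2^2*3^2*98773^1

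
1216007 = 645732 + 570275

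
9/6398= 9/6398 = 0.00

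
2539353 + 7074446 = 9613799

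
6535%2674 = 1187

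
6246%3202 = 3044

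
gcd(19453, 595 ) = 7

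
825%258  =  51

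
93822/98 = 46911/49 =957.37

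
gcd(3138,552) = 6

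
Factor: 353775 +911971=1265746 = 2^1*53^1* 11941^1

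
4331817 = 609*7113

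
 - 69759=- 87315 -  - 17556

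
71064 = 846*84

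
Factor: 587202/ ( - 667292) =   -  2^(-1 )*3^1 * 7^1*11^1 *31^1*41^1 * 166823^(  -  1 ) = - 293601/333646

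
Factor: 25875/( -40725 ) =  - 115/181  =  -  5^1*23^1*181^( - 1)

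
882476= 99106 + 783370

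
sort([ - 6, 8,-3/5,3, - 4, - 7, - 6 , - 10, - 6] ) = [ - 10, - 7, - 6, - 6, - 6,-4, - 3/5,3, 8 ]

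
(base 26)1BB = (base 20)28d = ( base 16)3cd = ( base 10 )973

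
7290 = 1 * 7290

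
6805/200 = 1361/40 = 34.02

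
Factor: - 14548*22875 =-2^2*3^1*5^3*61^1 *3637^1 = - 332785500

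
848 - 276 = 572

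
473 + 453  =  926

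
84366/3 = 28122 = 28122.00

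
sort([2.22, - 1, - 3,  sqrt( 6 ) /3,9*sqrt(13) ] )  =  [ - 3, - 1,  sqrt(6)/3, 2.22 , 9*sqrt( 13 )]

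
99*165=16335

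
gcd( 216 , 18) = 18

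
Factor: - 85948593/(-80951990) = 2^( - 1)*3^1*5^(-1 )*7^ (  -  1)*1156457^ ( - 1 )*28649531^1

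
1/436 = 1/436 = 0.00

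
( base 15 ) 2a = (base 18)24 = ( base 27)1d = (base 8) 50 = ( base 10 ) 40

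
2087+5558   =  7645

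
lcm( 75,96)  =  2400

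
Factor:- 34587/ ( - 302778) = 61/534 =2^( - 1)*3^( - 1)*61^1*89^( - 1 )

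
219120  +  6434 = 225554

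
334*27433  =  9162622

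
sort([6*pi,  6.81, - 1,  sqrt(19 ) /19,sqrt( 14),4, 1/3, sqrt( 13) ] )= [ - 1,sqrt (19) /19, 1/3, sqrt (13), sqrt(14 ), 4,6.81, 6* pi]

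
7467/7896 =2489/2632  =  0.95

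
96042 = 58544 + 37498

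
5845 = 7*835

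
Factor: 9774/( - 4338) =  - 543/241=-3^1 * 181^1* 241^( - 1)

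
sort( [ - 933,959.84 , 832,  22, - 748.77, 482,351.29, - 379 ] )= [-933,-748.77, - 379, 22, 351.29,482,832,959.84]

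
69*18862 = 1301478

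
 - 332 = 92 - 424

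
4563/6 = 760 + 1/2= 760.50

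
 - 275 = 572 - 847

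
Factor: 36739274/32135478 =18369637/16067739 = 3^( - 1 )*11^1 * 13^1*19^1*67^( - 1)*6761^1*79939^( - 1) 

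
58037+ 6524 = 64561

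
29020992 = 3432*8456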